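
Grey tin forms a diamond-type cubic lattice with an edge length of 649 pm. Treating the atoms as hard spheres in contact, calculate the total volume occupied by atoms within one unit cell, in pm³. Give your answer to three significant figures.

In a diamond cubic lattice nearest neighbors lie along the body diagonal with √3·a = 8r, so r = 0.2165a = 140.5 pm.
V_atoms = Z × (4/3)πr³ = 8 × (4/3)π × (140.5)³ = 9.30 × 10^7 pm³.

9.30 × 10^7 pm³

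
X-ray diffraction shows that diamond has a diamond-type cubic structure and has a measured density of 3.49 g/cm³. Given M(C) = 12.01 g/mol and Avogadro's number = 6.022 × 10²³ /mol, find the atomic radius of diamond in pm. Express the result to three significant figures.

For a diamond cubic cell (Z = 8), a³ = Z·M/(N_A·ρ) = 8 × 12.01 / (6.022 × 10²³ × 3.490) = 4.572 × 10^-23 cm³, so a = 3.576 × 10^-8 cm = 357.6 pm.
Nearest neighbors lie along the body diagonal with √3·a = 8r, so r = 0.2165 × a = 77.4 pm.

77.4 pm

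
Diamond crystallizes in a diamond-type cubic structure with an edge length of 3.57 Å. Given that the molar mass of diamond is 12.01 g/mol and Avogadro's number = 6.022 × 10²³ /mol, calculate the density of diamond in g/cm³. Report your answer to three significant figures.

3.51 g/cm³

A diamond cubic unit cell contains Z = 8 atoms.
Cell volume: a³ = (3.57 Å)³ = (3.570 × 10^-8 cm)³ = 4.550 × 10^-23 cm³.
ρ = Z·M/(N_A·a³) = 8 × 12.01 / (6.022 × 10²³ × 4.550 × 10^-23) = 3.507 g/cm³.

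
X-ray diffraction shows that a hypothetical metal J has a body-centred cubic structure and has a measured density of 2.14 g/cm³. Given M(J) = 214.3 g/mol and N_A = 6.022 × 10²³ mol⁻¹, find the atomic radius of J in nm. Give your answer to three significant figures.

For a BCC cell (Z = 2), a³ = Z·M/(N_A·ρ) = 2 × 214.3 / (6.022 × 10²³ × 2.140) = 3.326 × 10^-22 cm³, so a = 6.928 × 10^-8 cm = 0.6928 nm.
Atoms touch along the body diagonal, so √3·a = 4r, so r = 0.4330 × a = 0.300 nm.

0.300 nm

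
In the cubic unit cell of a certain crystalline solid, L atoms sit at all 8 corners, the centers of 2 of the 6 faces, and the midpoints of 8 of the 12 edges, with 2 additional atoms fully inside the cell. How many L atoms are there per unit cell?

6

Corner atoms are shared by 8 cells (1/8 each), face atoms by 2 (1/2 each), edge atoms by 4 (1/4 each), interior atoms are unshared.
Net atoms = 8 × 1/8 + 2 × 1/2 + 8 × 1/4 + 2 = 1 + 1 + 2 + 2 = 6.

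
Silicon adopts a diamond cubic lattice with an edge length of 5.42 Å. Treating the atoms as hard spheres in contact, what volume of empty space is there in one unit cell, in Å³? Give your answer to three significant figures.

105 Å³

In a diamond cubic lattice nearest neighbors lie along the body diagonal with √3·a = 8r, so r = 0.2165a = 1.173 Å.
V_cell = a³ = 159.2 Å³; V_atoms = 8 × (4/3)πr³ = 54.15 Å³.
Empty space = 159.2 − 54.15 = 105 Å³.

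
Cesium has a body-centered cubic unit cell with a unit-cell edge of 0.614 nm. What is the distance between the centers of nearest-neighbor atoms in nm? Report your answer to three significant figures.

0.532 nm

In a BCC structure, atoms touch along the body diagonal, so √3·a = 4r; the nearest-neighbor distance equals 2r = 0.8660·a.
d = 0.8660 × 0.614 = 0.532 nm.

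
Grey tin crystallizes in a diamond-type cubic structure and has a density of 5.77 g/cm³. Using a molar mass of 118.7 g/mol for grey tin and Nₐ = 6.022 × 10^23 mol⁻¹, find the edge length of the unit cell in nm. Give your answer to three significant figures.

0.649 nm

With Z = 8 atoms per diamond cubic cell, a³ = Z·M/(N_A·ρ) = 8 × 118.7 / (6.022 × 10²³ × 5.770 g/cm³) = 2.733 × 10^-22 cm³.
a = (2.733 × 10^-22)^(1/3) = 6.489 × 10^-8 cm = 0.649 nm.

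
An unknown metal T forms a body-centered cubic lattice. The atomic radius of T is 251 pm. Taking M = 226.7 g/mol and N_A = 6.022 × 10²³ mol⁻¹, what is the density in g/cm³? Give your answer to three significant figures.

In a BCC lattice, atoms touch along the body diagonal, so √3·a = 4r, giving a = 579.7 pm = 5.797 × 10^-8 cm.
With Z = 2, ρ = Z·M/(N_A·a³) = 2 × 226.7 / (6.022 × 10²³ × 1.948 × 10^-22) = 3.866 g/cm³.

3.87 g/cm³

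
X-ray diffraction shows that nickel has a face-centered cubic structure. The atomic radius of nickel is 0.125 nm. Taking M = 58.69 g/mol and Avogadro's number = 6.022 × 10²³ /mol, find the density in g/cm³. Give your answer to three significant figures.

In an FCC lattice, atoms touch along the face diagonal, so √2·a = 4r, giving a = 0.3536 nm = 3.536 × 10^-8 cm.
With Z = 4, ρ = Z·M/(N_A·a³) = 4 × 58.69 / (6.022 × 10²³ × 4.419 × 10^-23) = 8.821 g/cm³.

8.82 g/cm³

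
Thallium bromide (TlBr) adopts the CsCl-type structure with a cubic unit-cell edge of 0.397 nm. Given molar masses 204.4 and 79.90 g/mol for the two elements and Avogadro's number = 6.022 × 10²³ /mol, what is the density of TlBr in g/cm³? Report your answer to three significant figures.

7.55 g/cm³

The CsCl-type structure contains Z = 1 formula unit per cell; M(TlBr) = 204.4 + 79.90 = 284.3 g/mol.
a³ = (3.970 × 10^-8 cm)³ = 6.257 × 10^-23 cm³.
ρ = 1 × 284.3 / (6.022 × 10²³ × 6.257 × 10^-23) = 7.545 g/cm³.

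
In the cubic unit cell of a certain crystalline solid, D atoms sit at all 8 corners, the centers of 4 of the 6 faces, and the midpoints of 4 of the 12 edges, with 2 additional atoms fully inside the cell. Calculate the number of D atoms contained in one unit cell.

6

Corner atoms are shared by 8 cells (1/8 each), face atoms by 2 (1/2 each), edge atoms by 4 (1/4 each), interior atoms are unshared.
Net atoms = 8 × 1/8 + 4 × 1/2 + 4 × 1/4 + 2 = 1 + 2 + 1 + 2 = 6.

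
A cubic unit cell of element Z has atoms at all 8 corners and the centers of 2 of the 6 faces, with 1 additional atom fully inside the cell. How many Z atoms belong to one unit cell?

3

Corner atoms are shared by 8 cells (1/8 each), face atoms by 2 (1/2 each), interior atoms are unshared.
Net atoms = 8 × 1/8 + 2 × 1/2 + 1 = 1 + 1 + 1 = 3.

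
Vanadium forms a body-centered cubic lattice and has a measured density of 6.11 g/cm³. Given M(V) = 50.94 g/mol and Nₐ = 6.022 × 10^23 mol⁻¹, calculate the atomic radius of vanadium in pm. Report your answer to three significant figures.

131 pm

For a BCC cell (Z = 2), a³ = Z·M/(N_A·ρ) = 2 × 50.94 / (6.022 × 10²³ × 6.110) = 2.769 × 10^-23 cm³, so a = 3.025 × 10^-8 cm = 302.5 pm.
Atoms touch along the body diagonal, so √3·a = 4r, so r = 0.4330 × a = 131 pm.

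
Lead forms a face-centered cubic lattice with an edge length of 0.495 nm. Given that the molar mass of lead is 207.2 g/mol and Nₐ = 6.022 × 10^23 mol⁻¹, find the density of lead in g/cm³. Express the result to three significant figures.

An FCC unit cell contains Z = 4 atoms.
Cell volume: a³ = (0.495 nm)³ = (4.950 × 10^-8 cm)³ = 1.213 × 10^-22 cm³.
ρ = Z·M/(N_A·a³) = 4 × 207.2 / (6.022 × 10²³ × 1.213 × 10^-22) = 11.35 g/cm³.

11.3 g/cm³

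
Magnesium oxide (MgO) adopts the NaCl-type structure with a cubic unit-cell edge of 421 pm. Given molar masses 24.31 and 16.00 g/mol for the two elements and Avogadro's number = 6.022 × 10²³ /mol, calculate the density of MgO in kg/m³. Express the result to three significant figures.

The NaCl-type structure contains Z = 4 formula units per cell; M(MgO) = 24.31 + 16.00 = 40.31 g/mol.
a³ = (4.210 × 10^-8 cm)³ = 7.462 × 10^-23 cm³.
ρ = 4 × 40.31 / (6.022 × 10²³ × 7.462 × 10^-23) = 3.588 g/cm³ = 3590 kg/m³.

3590 kg/m³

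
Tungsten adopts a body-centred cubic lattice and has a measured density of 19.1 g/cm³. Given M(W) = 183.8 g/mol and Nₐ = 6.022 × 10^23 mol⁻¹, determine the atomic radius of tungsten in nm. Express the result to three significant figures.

0.137 nm

For a BCC cell (Z = 2), a³ = Z·M/(N_A·ρ) = 2 × 183.8 / (6.022 × 10²³ × 19.10) = 3.196 × 10^-23 cm³, so a = 3.173 × 10^-8 cm = 0.3173 nm.
Atoms touch along the body diagonal, so √3·a = 4r, so r = 0.4330 × a = 0.137 nm.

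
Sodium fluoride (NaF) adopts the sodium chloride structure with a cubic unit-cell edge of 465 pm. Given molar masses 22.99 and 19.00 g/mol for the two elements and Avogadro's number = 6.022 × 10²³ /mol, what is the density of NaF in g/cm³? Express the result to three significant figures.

The sodium chloride structure contains Z = 4 formula units per cell; M(NaF) = 22.99 + 19.00 = 41.99 g/mol.
a³ = (4.650 × 10^-8 cm)³ = 1.005 × 10^-22 cm³.
ρ = 4 × 41.99 / (6.022 × 10²³ × 1.005 × 10^-22) = 2.774 g/cm³.

2.77 g/cm³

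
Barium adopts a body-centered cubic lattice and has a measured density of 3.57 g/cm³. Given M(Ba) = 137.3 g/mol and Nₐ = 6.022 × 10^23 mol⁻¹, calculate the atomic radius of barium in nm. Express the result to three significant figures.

For a BCC cell (Z = 2), a³ = Z·M/(N_A·ρ) = 2 × 137.3 / (6.022 × 10²³ × 3.570) = 1.277 × 10^-22 cm³, so a = 5.036 × 10^-8 cm = 0.5036 nm.
Atoms touch along the body diagonal, so √3·a = 4r, so r = 0.4330 × a = 0.218 nm.

0.218 nm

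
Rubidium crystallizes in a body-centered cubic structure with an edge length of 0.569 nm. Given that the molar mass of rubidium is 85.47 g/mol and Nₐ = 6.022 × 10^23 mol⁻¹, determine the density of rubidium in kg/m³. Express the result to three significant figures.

A BCC unit cell contains Z = 2 atoms.
Cell volume: a³ = (0.569 nm)³ = (5.690 × 10^-8 cm)³ = 1.842 × 10^-22 cm³.
ρ = Z·M/(N_A·a³) = 2 × 85.47 / (6.022 × 10²³ × 1.842 × 10^-22) = 1.541 g/cm³ = 1540 kg/m³.

1540 kg/m³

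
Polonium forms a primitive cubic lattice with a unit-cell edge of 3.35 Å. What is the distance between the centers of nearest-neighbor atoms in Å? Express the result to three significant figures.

In a simple cubic structure, atoms touch along the cell edge, so a = 2r; the nearest-neighbor distance equals 2r = 1.000·a.
d = 1.000 × 3.35 = 3.35 Å.

3.35 Å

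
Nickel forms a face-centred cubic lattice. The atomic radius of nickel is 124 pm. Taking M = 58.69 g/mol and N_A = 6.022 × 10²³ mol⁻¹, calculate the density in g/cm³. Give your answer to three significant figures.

9.04 g/cm³

In an FCC lattice, atoms touch along the face diagonal, so √2·a = 4r, giving a = 350.7 pm = 3.507 × 10^-8 cm.
With Z = 4, ρ = Z·M/(N_A·a³) = 4 × 58.69 / (6.022 × 10²³ × 4.314 × 10^-23) = 9.036 g/cm³.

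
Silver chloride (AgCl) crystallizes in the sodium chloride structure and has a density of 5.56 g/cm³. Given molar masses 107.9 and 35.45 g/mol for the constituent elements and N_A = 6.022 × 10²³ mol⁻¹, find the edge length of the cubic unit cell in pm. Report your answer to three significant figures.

M(AgCl) = 143.35 g/mol; Z = 4 formula units per cell.
a³ = Z·M/(N_A·ρ) = 4 × 143.35 / (6.022 × 10²³ × 5.56) = 1.713 × 10^-22 cm³, so a = 5.553 × 10^-8 cm = 555 pm.

555 pm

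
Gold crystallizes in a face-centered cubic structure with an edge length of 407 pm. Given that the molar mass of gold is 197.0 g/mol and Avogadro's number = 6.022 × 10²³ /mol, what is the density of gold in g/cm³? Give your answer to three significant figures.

19.4 g/cm³

An FCC unit cell contains Z = 4 atoms.
Cell volume: a³ = (407 pm)³ = (4.070 × 10^-8 cm)³ = 6.742 × 10^-23 cm³.
ρ = Z·M/(N_A·a³) = 4 × 197.0 / (6.022 × 10²³ × 6.742 × 10^-23) = 19.41 g/cm³.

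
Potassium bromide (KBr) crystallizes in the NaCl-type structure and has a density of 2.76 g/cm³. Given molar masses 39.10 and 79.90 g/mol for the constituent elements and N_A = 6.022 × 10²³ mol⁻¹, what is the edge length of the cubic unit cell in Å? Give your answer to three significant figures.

6.59 Å

M(KBr) = 119.0 g/mol; Z = 4 formula units per cell.
a³ = Z·M/(N_A·ρ) = 4 × 119.0 / (6.022 × 10²³ × 2.76) = 2.864 × 10^-22 cm³, so a = 6.592 × 10^-8 cm = 6.59 Å.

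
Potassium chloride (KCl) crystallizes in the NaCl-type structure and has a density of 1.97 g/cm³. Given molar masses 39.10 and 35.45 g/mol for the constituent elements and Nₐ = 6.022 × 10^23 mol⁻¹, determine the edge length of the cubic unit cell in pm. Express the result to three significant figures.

M(KCl) = 74.55 g/mol; Z = 4 formula units per cell.
a³ = Z·M/(N_A·ρ) = 4 × 74.55 / (6.022 × 10²³ × 1.97) = 2.514 × 10^-22 cm³, so a = 6.311 × 10^-8 cm = 631 pm.

631 pm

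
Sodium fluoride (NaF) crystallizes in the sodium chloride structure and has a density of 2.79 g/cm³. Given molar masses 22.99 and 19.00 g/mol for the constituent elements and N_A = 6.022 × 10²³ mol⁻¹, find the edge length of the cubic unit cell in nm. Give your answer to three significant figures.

0.464 nm

M(NaF) = 41.99 g/mol; Z = 4 formula units per cell.
a³ = Z·M/(N_A·ρ) = 4 × 41.99 / (6.022 × 10²³ × 2.79) = 9.997 × 10^-23 cm³, so a = 4.641 × 10^-8 cm = 0.464 nm.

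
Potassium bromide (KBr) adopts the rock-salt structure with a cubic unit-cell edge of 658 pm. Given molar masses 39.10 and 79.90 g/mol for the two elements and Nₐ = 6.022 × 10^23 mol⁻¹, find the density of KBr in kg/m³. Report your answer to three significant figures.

The rock-salt structure contains Z = 4 formula units per cell; M(KBr) = 39.10 + 79.90 = 119.0 g/mol.
a³ = (6.580 × 10^-8 cm)³ = 2.849 × 10^-22 cm³.
ρ = 4 × 119.0 / (6.022 × 10²³ × 2.849 × 10^-22) = 2.775 g/cm³ = 2770 kg/m³.

2770 kg/m³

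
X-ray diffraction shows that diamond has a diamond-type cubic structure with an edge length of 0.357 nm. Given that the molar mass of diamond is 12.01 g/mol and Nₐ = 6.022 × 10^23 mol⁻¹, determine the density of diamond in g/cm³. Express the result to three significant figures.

3.51 g/cm³

A diamond cubic unit cell contains Z = 8 atoms.
Cell volume: a³ = (0.357 nm)³ = (3.570 × 10^-8 cm)³ = 4.550 × 10^-23 cm³.
ρ = Z·M/(N_A·a³) = 8 × 12.01 / (6.022 × 10²³ × 4.550 × 10^-23) = 3.507 g/cm³.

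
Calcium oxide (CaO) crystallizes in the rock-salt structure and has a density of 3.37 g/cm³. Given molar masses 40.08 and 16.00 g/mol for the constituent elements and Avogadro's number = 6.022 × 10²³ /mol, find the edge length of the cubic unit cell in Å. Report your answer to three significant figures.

4.80 Å

M(CaO) = 56.08 g/mol; Z = 4 formula units per cell.
a³ = Z·M/(N_A·ρ) = 4 × 56.08 / (6.022 × 10²³ × 3.37) = 1.105 × 10^-22 cm³, so a = 4.799 × 10^-8 cm = 4.80 Å.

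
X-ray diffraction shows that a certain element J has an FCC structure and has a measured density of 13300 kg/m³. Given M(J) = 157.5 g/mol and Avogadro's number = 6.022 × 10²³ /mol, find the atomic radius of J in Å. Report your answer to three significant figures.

For an FCC cell (Z = 4), a³ = Z·M/(N_A·ρ) = 4 × 157.5 / (6.022 × 10²³ × 13.30) = 7.866 × 10^-23 cm³, so a = 4.285 × 10^-8 cm = 4.285 Å.
Atoms touch along the face diagonal, so √2·a = 4r, so r = 0.3536 × a = 1.51 Å.

1.51 Å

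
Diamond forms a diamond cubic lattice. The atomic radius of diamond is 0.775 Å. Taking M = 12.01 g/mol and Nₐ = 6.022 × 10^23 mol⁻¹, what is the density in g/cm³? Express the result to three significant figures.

In a diamond cubic lattice, nearest neighbors lie along the body diagonal with √3·a = 8r, giving a = 3.580 Å = 3.580 × 10^-8 cm.
With Z = 8, ρ = Z·M/(N_A·a³) = 8 × 12.01 / (6.022 × 10²³ × 4.587 × 10^-23) = 3.479 g/cm³.

3.48 g/cm³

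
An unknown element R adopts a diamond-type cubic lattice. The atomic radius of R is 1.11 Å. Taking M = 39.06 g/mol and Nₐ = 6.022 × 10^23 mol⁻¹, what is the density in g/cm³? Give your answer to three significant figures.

3.85 g/cm³

In a diamond cubic lattice, nearest neighbors lie along the body diagonal with √3·a = 8r, giving a = 5.127 Å = 5.127 × 10^-8 cm.
With Z = 8, ρ = Z·M/(N_A·a³) = 8 × 39.06 / (6.022 × 10²³ × 1.348 × 10^-22) = 3.851 g/cm³.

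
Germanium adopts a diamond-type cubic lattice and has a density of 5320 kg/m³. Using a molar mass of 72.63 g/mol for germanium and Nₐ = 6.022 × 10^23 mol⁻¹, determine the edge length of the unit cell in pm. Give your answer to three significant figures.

566 pm

With Z = 8 atoms per diamond cubic cell, a³ = Z·M/(N_A·ρ) = 8 × 72.63 / (6.022 × 10²³ × 5.320 g/cm³) = 1.814 × 10^-22 cm³.
a = (1.814 × 10^-22)^(1/3) = 5.660 × 10^-8 cm = 566 pm.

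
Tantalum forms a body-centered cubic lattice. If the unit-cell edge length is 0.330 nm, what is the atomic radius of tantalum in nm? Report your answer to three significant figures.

0.143 nm

In a BCC lattice, atoms touch along the body diagonal, so √3·a = 4r.
r = √3·a/4 = 1.7321 × 0.330 / 4 = 0.143 nm.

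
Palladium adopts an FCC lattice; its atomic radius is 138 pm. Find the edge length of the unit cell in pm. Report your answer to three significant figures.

390 pm

In an FCC lattice, atoms touch along the face diagonal, so √2·a = 4r.
a = 4r/√2 = 4 × 138 / 1.4142 = 390 pm.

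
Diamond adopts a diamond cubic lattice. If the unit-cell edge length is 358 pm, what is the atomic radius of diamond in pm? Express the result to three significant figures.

In a diamond cubic lattice, nearest neighbors lie along the body diagonal with √3·a = 8r.
r = √3·a/8 = 1.7321 × 358 / 8 = 77.5 pm.

77.5 pm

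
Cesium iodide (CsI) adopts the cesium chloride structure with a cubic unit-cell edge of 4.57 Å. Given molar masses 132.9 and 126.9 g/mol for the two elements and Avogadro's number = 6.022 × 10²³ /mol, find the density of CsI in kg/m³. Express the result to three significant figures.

4520 kg/m³

The cesium chloride structure contains Z = 1 formula unit per cell; M(CsI) = 132.9 + 126.9 = 259.8 g/mol.
a³ = (4.570 × 10^-8 cm)³ = 9.544 × 10^-23 cm³.
ρ = 1 × 259.8 / (6.022 × 10²³ × 9.544 × 10^-23) = 4.520 g/cm³ = 4520 kg/m³.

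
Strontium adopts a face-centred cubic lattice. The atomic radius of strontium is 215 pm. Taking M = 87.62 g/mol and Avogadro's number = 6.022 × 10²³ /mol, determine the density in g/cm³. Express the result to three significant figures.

In an FCC lattice, atoms touch along the face diagonal, so √2·a = 4r, giving a = 608.1 pm = 6.081 × 10^-8 cm.
With Z = 4, ρ = Z·M/(N_A·a³) = 4 × 87.62 / (6.022 × 10²³ × 2.249 × 10^-22) = 2.588 g/cm³.

2.59 g/cm³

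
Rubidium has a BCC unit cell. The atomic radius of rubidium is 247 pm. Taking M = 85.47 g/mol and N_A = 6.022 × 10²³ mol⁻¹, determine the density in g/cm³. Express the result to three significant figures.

In a BCC lattice, atoms touch along the body diagonal, so √3·a = 4r, giving a = 570.4 pm = 5.704 × 10^-8 cm.
With Z = 2, ρ = Z·M/(N_A·a³) = 2 × 85.47 / (6.022 × 10²³ × 1.856 × 10^-22) = 1.529 g/cm³.

1.53 g/cm³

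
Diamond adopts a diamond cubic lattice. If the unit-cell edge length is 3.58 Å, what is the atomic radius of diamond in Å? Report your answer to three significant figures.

In a diamond cubic lattice, nearest neighbors lie along the body diagonal with √3·a = 8r.
r = √3·a/8 = 1.7321 × 3.58 / 8 = 0.775 Å.

0.775 Å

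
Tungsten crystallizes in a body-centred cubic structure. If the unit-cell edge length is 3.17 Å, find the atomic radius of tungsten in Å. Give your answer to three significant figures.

1.37 Å

In a BCC lattice, atoms touch along the body diagonal, so √3·a = 4r.
r = √3·a/4 = 1.7321 × 3.17 / 4 = 1.37 Å.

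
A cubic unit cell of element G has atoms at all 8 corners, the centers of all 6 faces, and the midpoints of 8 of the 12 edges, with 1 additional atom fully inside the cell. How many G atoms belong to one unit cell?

Corner atoms are shared by 8 cells (1/8 each), face atoms by 2 (1/2 each), edge atoms by 4 (1/4 each), interior atoms are unshared.
Net atoms = 8 × 1/8 + 6 × 1/2 + 8 × 1/4 + 1 = 1 + 3 + 2 + 1 = 7.

7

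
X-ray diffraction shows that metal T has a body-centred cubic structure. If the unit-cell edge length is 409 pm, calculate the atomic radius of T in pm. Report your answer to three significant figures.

In a BCC lattice, atoms touch along the body diagonal, so √3·a = 4r.
r = √3·a/4 = 1.7321 × 409 / 4 = 177 pm.

177 pm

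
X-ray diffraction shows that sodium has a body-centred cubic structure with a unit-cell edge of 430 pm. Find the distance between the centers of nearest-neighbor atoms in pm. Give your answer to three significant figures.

In a BCC structure, atoms touch along the body diagonal, so √3·a = 4r; the nearest-neighbor distance equals 2r = 0.8660·a.
d = 0.8660 × 430 = 372 pm.

372 pm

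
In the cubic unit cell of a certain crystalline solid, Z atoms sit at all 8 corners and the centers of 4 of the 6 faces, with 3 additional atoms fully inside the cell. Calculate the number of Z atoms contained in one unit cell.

6

Corner atoms are shared by 8 cells (1/8 each), face atoms by 2 (1/2 each), interior atoms are unshared.
Net atoms = 8 × 1/8 + 4 × 1/2 + 3 = 1 + 2 + 3 = 6.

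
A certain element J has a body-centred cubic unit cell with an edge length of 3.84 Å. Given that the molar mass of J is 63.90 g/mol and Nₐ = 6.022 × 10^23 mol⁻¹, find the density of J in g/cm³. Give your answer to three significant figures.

3.75 g/cm³

A BCC unit cell contains Z = 2 atoms.
Cell volume: a³ = (3.84 Å)³ = (3.840 × 10^-8 cm)³ = 5.662 × 10^-23 cm³.
ρ = Z·M/(N_A·a³) = 2 × 63.90 / (6.022 × 10²³ × 5.662 × 10^-23) = 3.748 g/cm³.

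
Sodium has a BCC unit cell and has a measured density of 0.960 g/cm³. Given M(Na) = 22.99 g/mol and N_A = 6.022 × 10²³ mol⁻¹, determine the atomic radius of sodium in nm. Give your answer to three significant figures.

0.186 nm

For a BCC cell (Z = 2), a³ = Z·M/(N_A·ρ) = 2 × 22.99 / (6.022 × 10²³ × 0.9600) = 7.953 × 10^-23 cm³, so a = 4.301 × 10^-8 cm = 0.4301 nm.
Atoms touch along the body diagonal, so √3·a = 4r, so r = 0.4330 × a = 0.186 nm.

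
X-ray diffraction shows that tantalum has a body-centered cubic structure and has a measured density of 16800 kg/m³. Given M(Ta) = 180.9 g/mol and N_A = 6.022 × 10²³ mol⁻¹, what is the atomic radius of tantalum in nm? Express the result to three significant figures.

0.143 nm

For a BCC cell (Z = 2), a³ = Z·M/(N_A·ρ) = 2 × 180.9 / (6.022 × 10²³ × 16.80) = 3.576 × 10^-23 cm³, so a = 3.295 × 10^-8 cm = 0.3295 nm.
Atoms touch along the body diagonal, so √3·a = 4r, so r = 0.4330 × a = 0.143 nm.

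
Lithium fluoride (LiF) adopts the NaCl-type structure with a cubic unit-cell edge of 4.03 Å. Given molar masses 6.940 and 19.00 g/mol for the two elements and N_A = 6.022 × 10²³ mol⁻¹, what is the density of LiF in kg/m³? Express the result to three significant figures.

2630 kg/m³

The NaCl-type structure contains Z = 4 formula units per cell; M(LiF) = 6.940 + 19.00 = 25.94 g/mol.
a³ = (4.030 × 10^-8 cm)³ = 6.545 × 10^-23 cm³.
ρ = 4 × 25.94 / (6.022 × 10²³ × 6.545 × 10^-23) = 2.633 g/cm³ = 2630 kg/m³.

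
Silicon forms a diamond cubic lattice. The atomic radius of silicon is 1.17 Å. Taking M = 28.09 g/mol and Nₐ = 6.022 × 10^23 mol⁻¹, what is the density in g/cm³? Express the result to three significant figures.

In a diamond cubic lattice, nearest neighbors lie along the body diagonal with √3·a = 8r, giving a = 5.404 Å = 5.404 × 10^-8 cm.
With Z = 8, ρ = Z·M/(N_A·a³) = 8 × 28.09 / (6.022 × 10²³ × 1.578 × 10^-22) = 2.365 g/cm³.

2.36 g/cm³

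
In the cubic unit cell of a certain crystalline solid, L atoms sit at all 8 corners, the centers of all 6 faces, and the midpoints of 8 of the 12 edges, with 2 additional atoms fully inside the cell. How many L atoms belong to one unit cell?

8

Corner atoms are shared by 8 cells (1/8 each), face atoms by 2 (1/2 each), edge atoms by 4 (1/4 each), interior atoms are unshared.
Net atoms = 8 × 1/8 + 6 × 1/2 + 8 × 1/4 + 2 = 1 + 3 + 2 + 2 = 8.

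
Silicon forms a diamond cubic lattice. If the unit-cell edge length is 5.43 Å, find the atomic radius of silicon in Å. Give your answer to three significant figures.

In a diamond cubic lattice, nearest neighbors lie along the body diagonal with √3·a = 8r.
r = √3·a/8 = 1.7321 × 5.43 / 8 = 1.18 Å.

1.18 Å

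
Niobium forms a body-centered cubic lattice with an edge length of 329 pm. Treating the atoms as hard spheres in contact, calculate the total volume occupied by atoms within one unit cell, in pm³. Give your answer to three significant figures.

2.42 × 10^7 pm³

In a BCC lattice atoms touch along the body diagonal, so √3·a = 4r, so r = 0.4330a = 142.5 pm.
V_atoms = Z × (4/3)πr³ = 2 × (4/3)π × (142.5)³ = 2.42 × 10^7 pm³.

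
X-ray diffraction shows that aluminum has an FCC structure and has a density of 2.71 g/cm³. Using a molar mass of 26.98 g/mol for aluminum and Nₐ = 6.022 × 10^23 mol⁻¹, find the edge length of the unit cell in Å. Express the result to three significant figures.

With Z = 4 atoms per FCC cell, a³ = Z·M/(N_A·ρ) = 4 × 26.98 / (6.022 × 10²³ × 2.710 g/cm³) = 6.613 × 10^-23 cm³.
a = (6.613 × 10^-23)^(1/3) = 4.044 × 10^-8 cm = 4.04 Å.

4.04 Å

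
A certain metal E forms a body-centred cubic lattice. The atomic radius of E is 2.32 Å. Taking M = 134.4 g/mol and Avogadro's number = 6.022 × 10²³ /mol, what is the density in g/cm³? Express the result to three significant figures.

In a BCC lattice, atoms touch along the body diagonal, so √3·a = 4r, giving a = 5.358 Å = 5.358 × 10^-8 cm.
With Z = 2, ρ = Z·M/(N_A·a³) = 2 × 134.4 / (6.022 × 10²³ × 1.538 × 10^-22) = 2.902 g/cm³.

2.90 g/cm³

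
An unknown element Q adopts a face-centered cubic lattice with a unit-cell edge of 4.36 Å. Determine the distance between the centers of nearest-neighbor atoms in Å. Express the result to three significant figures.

In an FCC structure, atoms touch along the face diagonal, so √2·a = 4r; the nearest-neighbor distance equals 2r = 0.7071·a.
d = 0.7071 × 4.36 = 3.08 Å.

3.08 Å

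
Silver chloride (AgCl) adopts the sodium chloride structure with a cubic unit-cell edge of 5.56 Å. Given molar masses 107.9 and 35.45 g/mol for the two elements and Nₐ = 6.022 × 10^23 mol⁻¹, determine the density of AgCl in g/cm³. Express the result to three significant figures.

5.54 g/cm³

The sodium chloride structure contains Z = 4 formula units per cell; M(AgCl) = 107.9 + 35.45 = 143.35 g/mol.
a³ = (5.560 × 10^-8 cm)³ = 1.719 × 10^-22 cm³.
ρ = 4 × 143.35 / (6.022 × 10²³ × 1.719 × 10^-22) = 5.540 g/cm³.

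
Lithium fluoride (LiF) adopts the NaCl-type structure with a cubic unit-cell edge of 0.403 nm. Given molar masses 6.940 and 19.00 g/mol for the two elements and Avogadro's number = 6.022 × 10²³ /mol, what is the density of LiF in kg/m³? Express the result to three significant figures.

The NaCl-type structure contains Z = 4 formula units per cell; M(LiF) = 6.940 + 19.00 = 25.94 g/mol.
a³ = (4.030 × 10^-8 cm)³ = 6.545 × 10^-23 cm³.
ρ = 4 × 25.94 / (6.022 × 10²³ × 6.545 × 10^-23) = 2.633 g/cm³ = 2630 kg/m³.

2630 kg/m³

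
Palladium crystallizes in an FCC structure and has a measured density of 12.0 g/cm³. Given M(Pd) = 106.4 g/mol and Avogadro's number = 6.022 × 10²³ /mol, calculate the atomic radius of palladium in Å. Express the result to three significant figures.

1.38 Å

For an FCC cell (Z = 4), a³ = Z·M/(N_A·ρ) = 4 × 106.4 / (6.022 × 10²³ × 12.00) = 5.890 × 10^-23 cm³, so a = 3.891 × 10^-8 cm = 3.891 Å.
Atoms touch along the face diagonal, so √2·a = 4r, so r = 0.3536 × a = 1.38 Å.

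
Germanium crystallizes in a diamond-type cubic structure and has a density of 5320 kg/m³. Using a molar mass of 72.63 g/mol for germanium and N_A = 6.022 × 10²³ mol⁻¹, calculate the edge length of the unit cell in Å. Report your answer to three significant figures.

5.66 Å

With Z = 8 atoms per diamond cubic cell, a³ = Z·M/(N_A·ρ) = 8 × 72.63 / (6.022 × 10²³ × 5.320 g/cm³) = 1.814 × 10^-22 cm³.
a = (1.814 × 10^-22)^(1/3) = 5.660 × 10^-8 cm = 5.66 Å.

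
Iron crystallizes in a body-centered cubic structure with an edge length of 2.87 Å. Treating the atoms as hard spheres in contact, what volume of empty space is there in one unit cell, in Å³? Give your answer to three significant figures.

7.56 Å³

In a BCC lattice atoms touch along the body diagonal, so √3·a = 4r, so r = 0.4330a = 1.243 Å.
V_cell = a³ = 23.64 Å³; V_atoms = 2 × (4/3)πr³ = 16.08 Å³.
Empty space = 23.64 − 16.08 = 7.56 Å³.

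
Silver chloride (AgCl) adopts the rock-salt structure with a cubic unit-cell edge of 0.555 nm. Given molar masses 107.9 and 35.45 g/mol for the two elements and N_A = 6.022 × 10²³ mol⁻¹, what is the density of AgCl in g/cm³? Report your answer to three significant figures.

The rock-salt structure contains Z = 4 formula units per cell; M(AgCl) = 107.9 + 35.45 = 143.35 g/mol.
a³ = (5.550 × 10^-8 cm)³ = 1.710 × 10^-22 cm³.
ρ = 4 × 143.35 / (6.022 × 10²³ × 1.710 × 10^-22) = 5.570 g/cm³.

5.57 g/cm³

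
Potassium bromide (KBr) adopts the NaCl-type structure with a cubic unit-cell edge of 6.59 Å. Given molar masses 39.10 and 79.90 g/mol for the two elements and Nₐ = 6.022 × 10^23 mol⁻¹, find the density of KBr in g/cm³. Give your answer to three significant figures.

2.76 g/cm³

The NaCl-type structure contains Z = 4 formula units per cell; M(KBr) = 39.10 + 79.90 = 119.0 g/mol.
a³ = (6.590 × 10^-8 cm)³ = 2.862 × 10^-22 cm³.
ρ = 4 × 119.0 / (6.022 × 10²³ × 2.862 × 10^-22) = 2.762 g/cm³.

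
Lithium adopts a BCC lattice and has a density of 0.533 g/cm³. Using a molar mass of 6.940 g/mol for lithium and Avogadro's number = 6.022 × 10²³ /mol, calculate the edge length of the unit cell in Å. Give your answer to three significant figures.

With Z = 2 atoms per BCC cell, a³ = Z·M/(N_A·ρ) = 2 × 6.940 / (6.022 × 10²³ × 0.5330 g/cm³) = 4.324 × 10^-23 cm³.
a = (4.324 × 10^-23)^(1/3) = 3.510 × 10^-8 cm = 3.51 Å.

3.51 Å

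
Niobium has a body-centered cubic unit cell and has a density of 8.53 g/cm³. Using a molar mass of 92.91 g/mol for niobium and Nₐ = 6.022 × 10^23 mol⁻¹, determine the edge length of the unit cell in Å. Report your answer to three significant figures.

With Z = 2 atoms per BCC cell, a³ = Z·M/(N_A·ρ) = 2 × 92.91 / (6.022 × 10²³ × 8.530 g/cm³) = 3.617 × 10^-23 cm³.
a = (3.617 × 10^-23)^(1/3) = 3.307 × 10^-8 cm = 3.31 Å.

3.31 Å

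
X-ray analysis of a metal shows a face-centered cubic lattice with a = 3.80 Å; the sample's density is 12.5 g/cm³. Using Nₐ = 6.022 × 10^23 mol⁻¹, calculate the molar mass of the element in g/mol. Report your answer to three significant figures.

103 g/mol

An FCC cell has Z = 4 atoms; a = 3.800 × 10^-8 cm.
M = ρ·N_A·a³/Z = 12.5 × 6.022 × 10²³ × 5.487 × 10^-23 / 4 = 103 g/mol.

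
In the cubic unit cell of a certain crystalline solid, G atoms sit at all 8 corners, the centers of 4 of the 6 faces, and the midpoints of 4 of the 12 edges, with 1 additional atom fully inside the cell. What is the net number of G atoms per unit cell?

Corner atoms are shared by 8 cells (1/8 each), face atoms by 2 (1/2 each), edge atoms by 4 (1/4 each), interior atoms are unshared.
Net atoms = 8 × 1/8 + 4 × 1/2 + 4 × 1/4 + 1 = 1 + 2 + 1 + 1 = 5.

5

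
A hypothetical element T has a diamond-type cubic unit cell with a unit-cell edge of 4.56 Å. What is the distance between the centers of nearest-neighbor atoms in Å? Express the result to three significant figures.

1.97 Å

In a diamond cubic structure, nearest neighbors lie along the body diagonal with √3·a = 8r; the nearest-neighbor distance equals 2r = 0.4330·a.
d = 0.4330 × 4.56 = 1.97 Å.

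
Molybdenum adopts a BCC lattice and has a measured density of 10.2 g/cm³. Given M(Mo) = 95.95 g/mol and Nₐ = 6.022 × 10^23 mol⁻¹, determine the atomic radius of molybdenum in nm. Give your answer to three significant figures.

0.136 nm

For a BCC cell (Z = 2), a³ = Z·M/(N_A·ρ) = 2 × 95.95 / (6.022 × 10²³ × 10.20) = 3.124 × 10^-23 cm³, so a = 3.150 × 10^-8 cm = 0.3150 nm.
Atoms touch along the body diagonal, so √3·a = 4r, so r = 0.4330 × a = 0.136 nm.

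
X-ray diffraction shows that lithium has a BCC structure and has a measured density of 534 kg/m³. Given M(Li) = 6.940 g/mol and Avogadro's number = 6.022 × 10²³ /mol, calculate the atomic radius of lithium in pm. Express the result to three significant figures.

152 pm

For a BCC cell (Z = 2), a³ = Z·M/(N_A·ρ) = 2 × 6.940 / (6.022 × 10²³ × 0.5340) = 4.316 × 10^-23 cm³, so a = 3.508 × 10^-8 cm = 350.8 pm.
Atoms touch along the body diagonal, so √3·a = 4r, so r = 0.4330 × a = 152 pm.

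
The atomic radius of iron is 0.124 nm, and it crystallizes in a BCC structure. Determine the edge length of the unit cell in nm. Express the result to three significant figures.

0.286 nm

In a BCC lattice, atoms touch along the body diagonal, so √3·a = 4r.
a = 4r/√3 = 4 × 0.124 / 1.7321 = 0.286 nm.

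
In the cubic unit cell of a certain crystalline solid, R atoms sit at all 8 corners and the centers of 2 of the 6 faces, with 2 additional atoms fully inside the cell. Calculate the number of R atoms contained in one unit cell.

4

Corner atoms are shared by 8 cells (1/8 each), face atoms by 2 (1/2 each), interior atoms are unshared.
Net atoms = 8 × 1/8 + 2 × 1/2 + 2 = 1 + 1 + 2 = 4.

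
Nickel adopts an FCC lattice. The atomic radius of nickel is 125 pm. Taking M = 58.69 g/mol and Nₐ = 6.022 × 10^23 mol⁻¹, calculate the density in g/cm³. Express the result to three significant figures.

In an FCC lattice, atoms touch along the face diagonal, so √2·a = 4r, giving a = 353.6 pm = 3.536 × 10^-8 cm.
With Z = 4, ρ = Z·M/(N_A·a³) = 4 × 58.69 / (6.022 × 10²³ × 4.419 × 10^-23) = 8.821 g/cm³.

8.82 g/cm³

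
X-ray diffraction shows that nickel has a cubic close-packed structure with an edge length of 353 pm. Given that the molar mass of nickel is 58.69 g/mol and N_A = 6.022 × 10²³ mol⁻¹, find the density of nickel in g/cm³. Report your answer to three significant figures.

An FCC unit cell contains Z = 4 atoms.
Cell volume: a³ = (353 pm)³ = (3.530 × 10^-8 cm)³ = 4.399 × 10^-23 cm³.
ρ = Z·M/(N_A·a³) = 4 × 58.69 / (6.022 × 10²³ × 4.399 × 10^-23) = 8.863 g/cm³.

8.86 g/cm³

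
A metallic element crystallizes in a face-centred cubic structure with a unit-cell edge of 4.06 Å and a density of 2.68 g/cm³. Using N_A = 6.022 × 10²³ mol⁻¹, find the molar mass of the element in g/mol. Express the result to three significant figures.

An FCC cell has Z = 4 atoms; a = 4.060 × 10^-8 cm.
M = ρ·N_A·a³/Z = 2.68 × 6.022 × 10²³ × 6.692 × 10^-23 / 4 = 27.0 g/mol.

27.0 g/mol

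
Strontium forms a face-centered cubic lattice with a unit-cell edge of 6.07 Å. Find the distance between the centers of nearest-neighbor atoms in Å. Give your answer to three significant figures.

In an FCC structure, atoms touch along the face diagonal, so √2·a = 4r; the nearest-neighbor distance equals 2r = 0.7071·a.
d = 0.7071 × 6.07 = 4.29 Å.

4.29 Å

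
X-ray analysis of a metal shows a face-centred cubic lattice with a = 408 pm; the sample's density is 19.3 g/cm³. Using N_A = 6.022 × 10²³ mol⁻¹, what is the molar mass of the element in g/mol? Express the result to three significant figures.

197 g/mol

An FCC cell has Z = 4 atoms; a = 4.080 × 10^-8 cm.
M = ρ·N_A·a³/Z = 19.3 × 6.022 × 10²³ × 6.792 × 10^-23 / 4 = 197 g/mol.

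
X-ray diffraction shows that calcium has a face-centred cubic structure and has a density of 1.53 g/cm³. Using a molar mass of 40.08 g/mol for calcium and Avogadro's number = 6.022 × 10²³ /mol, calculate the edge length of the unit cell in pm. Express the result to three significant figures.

With Z = 4 atoms per FCC cell, a³ = Z·M/(N_A·ρ) = 4 × 40.08 / (6.022 × 10²³ × 1.530 g/cm³) = 1.740 × 10^-22 cm³.
a = (1.740 × 10^-22)^(1/3) = 5.583 × 10^-8 cm = 558 pm.

558 pm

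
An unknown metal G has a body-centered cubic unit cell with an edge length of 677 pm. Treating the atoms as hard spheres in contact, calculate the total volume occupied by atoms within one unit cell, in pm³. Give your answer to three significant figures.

In a BCC lattice atoms touch along the body diagonal, so √3·a = 4r, so r = 0.4330a = 293.1 pm.
V_atoms = Z × (4/3)πr³ = 2 × (4/3)π × (293.1)³ = 2.11 × 10^8 pm³.

2.11 × 10^8 pm³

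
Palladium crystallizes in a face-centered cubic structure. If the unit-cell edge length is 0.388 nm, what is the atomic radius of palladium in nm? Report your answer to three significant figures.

In an FCC lattice, atoms touch along the face diagonal, so √2·a = 4r.
r = √2·a/4 = 1.4142 × 0.388 / 4 = 0.137 nm.

0.137 nm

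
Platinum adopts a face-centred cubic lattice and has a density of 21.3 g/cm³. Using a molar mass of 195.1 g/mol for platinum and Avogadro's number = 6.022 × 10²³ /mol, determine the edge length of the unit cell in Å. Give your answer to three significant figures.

3.93 Å

With Z = 4 atoms per FCC cell, a³ = Z·M/(N_A·ρ) = 4 × 195.1 / (6.022 × 10²³ × 21.30 g/cm³) = 6.084 × 10^-23 cm³.
a = (6.084 × 10^-23)^(1/3) = 3.933 × 10^-8 cm = 3.93 Å.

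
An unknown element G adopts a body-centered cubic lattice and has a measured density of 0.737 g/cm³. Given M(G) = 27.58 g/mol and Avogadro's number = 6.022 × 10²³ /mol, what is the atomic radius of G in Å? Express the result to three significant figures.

For a BCC cell (Z = 2), a³ = Z·M/(N_A·ρ) = 2 × 27.58 / (6.022 × 10²³ × 0.7370) = 1.243 × 10^-22 cm³, so a = 4.990 × 10^-8 cm = 4.990 Å.
Atoms touch along the body diagonal, so √3·a = 4r, so r = 0.4330 × a = 2.16 Å.

2.16 Å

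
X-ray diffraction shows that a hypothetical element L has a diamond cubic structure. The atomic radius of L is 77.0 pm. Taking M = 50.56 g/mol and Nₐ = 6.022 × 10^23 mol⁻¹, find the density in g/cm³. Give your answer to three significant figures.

In a diamond cubic lattice, nearest neighbors lie along the body diagonal with √3·a = 8r, giving a = 355.6 pm = 3.556 × 10^-8 cm.
With Z = 8, ρ = Z·M/(N_A·a³) = 8 × 50.56 / (6.022 × 10²³ × 4.498 × 10^-23) = 14.93 g/cm³.

14.9 g/cm³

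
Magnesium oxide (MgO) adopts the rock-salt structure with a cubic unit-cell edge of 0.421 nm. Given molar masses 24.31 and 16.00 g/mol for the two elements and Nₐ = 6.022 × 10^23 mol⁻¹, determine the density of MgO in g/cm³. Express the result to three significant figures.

The rock-salt structure contains Z = 4 formula units per cell; M(MgO) = 24.31 + 16.00 = 40.31 g/mol.
a³ = (4.210 × 10^-8 cm)³ = 7.462 × 10^-23 cm³.
ρ = 4 × 40.31 / (6.022 × 10²³ × 7.462 × 10^-23) = 3.588 g/cm³.

3.59 g/cm³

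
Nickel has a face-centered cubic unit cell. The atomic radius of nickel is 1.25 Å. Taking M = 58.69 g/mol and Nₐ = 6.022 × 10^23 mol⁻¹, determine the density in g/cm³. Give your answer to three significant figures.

In an FCC lattice, atoms touch along the face diagonal, so √2·a = 4r, giving a = 3.536 Å = 3.536 × 10^-8 cm.
With Z = 4, ρ = Z·M/(N_A·a³) = 4 × 58.69 / (6.022 × 10²³ × 4.419 × 10^-23) = 8.821 g/cm³.

8.82 g/cm³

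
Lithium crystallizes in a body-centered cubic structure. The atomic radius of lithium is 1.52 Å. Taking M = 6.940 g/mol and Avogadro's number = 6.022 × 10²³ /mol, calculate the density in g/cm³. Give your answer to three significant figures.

In a BCC lattice, atoms touch along the body diagonal, so √3·a = 4r, giving a = 3.510 Å = 3.510 × 10^-8 cm.
With Z = 2, ρ = Z·M/(N_A·a³) = 2 × 6.940 / (6.022 × 10²³ × 4.325 × 10^-23) = 0.5329 g/cm³.

0.533 g/cm³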